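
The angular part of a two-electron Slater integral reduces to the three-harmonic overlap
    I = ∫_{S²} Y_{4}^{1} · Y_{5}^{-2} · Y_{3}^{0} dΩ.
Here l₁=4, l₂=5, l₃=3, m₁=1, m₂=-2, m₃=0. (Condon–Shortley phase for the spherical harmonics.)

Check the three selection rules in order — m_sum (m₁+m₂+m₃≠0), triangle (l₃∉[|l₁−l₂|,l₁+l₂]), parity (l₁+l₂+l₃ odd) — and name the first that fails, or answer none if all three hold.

m₁+m₂+m₃ = 1 − 2 + 0 = -1  ✗
triangle: |4−5|=1 ≤ l₃=3 ≤ 4+5=9
parity: l₁+l₂+l₃ = 12 is even

m_sum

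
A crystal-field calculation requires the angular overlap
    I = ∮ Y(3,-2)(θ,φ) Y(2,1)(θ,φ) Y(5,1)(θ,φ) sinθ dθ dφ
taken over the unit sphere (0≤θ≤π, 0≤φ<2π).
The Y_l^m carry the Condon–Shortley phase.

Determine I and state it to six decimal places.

Rules hold: Σm=0, L=10 even, 1≤5≤5.
N = 7·5·11 = 385
Δ = 0!·6!·4!/11! = 1/2310
Racah Σ t=0..0: t=0:+1/144 = 1/144
⇒ 3j(3 2 5; 0 0 0)² = 10/231, sgn -1
Racah Σ t=0..0: t=0:+1/720 = 1/720
⇒ 3j(3 2 5; -2 1 1)² = 4/385, sgn +1
4πI² = N·(3j₀)²·(3jₘ)² = 40/231
I = -1·√(0.17316/4π) = -0.11738675

-0.117387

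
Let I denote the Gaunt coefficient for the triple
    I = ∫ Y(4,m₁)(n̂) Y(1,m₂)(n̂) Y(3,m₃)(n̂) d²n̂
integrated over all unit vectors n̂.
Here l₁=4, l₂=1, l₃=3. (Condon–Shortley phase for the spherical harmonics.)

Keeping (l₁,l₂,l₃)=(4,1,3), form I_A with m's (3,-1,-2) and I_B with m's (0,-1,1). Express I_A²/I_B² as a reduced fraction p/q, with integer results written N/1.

Shared (l₁,l₂,l₃)=(4,1,3): N and (l;000)² cancel in I_A²/I_B².
A: Δ = 2!·6!·0!/9! = 1/252; Racah Σ t=0..0: t=0:+1/240 = 1/240; ⇒ 3j(4 1 3; 3 -1 -2)² = 1/12, sgn -1
B: Δ = 2!·6!·0!/9! = 1/252; Racah Σ t=0..0: t=0:+1/96 = 1/96; ⇒ 3j(4 1 3; 0 -1 1)² = 1/42, sgn +1
I_A²/I_B² = (1/12)/(1/42) = 7/2

7/2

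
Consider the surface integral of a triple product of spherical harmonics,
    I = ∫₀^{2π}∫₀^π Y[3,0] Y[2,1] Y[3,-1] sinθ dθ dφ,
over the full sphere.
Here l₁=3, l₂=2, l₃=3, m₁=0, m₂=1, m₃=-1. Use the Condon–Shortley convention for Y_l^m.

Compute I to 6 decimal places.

-0.059471

Checks pass: Σm=0; 8 even; l₃=3∈[1,5].
(2·3+1)(2·2+1)(2·3+1) = 245
Δ: 2! 4! 2! / 9! → 1/3780
sum: t=0:+1/24 t=1:−1/4 t=2:+1/24 = -1/6
3j²(3 2 3; 0 0 0) = Δ·Π!·Σ² = 4/105  (sign +1)
sum: t=1:−1/8 t=2:+1/12 = -1/24
3j²(3 2 3; 0 1 -1) = Δ·Π!·Σ² = 1/210  (sign -1)
combine: 4πI² = 245·4/105·1/210 = 2/45
take √, sign -1: I = -0.05947080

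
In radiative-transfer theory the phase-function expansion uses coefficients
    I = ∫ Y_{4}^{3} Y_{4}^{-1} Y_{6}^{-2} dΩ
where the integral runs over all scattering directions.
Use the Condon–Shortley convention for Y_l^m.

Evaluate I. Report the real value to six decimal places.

-0.165283

Rules hold: Σm=0, L=14 even, 0≤6≤8.
N = 9·9·13 = 1053
Δ = 2!·6!·6!/15! = 1/1261260
Racah Σ t=0..2: t=0:+1/4608 t=1:−1/1296 t=2:+1/4608 = -7/20736
⇒ 3j(4 4 6; 0 0 0)² = 20/1287, sgn -1
Racah Σ t=0..1: t=0:+1/8640 t=1:−1/34560 = 1/11520
⇒ 3j(4 4 6; 3 -1 -2)² = 3/143, sgn +1
4πI² = N·(3j₀)²·(3jₘ)² = 540/1573
I = -1·√(0.343293/4π) = -0.16528277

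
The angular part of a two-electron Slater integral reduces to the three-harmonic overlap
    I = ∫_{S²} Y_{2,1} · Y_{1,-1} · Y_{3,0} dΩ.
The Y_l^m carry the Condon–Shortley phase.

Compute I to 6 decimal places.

Rules hold: Σm=0, L=6 even, 1≤3≤3.
N = 5·3·7 = 105
Δ = 0!·4!·2!/7! = 1/105
Racah Σ t=0..0: t=0:+1/4 = 1/4
⇒ 3j(2 1 3; 0 0 0)² = 3/35, sgn -1
Racah Σ t=0..0: t=0:+1/12 = 1/12
⇒ 3j(2 1 3; 1 -1 0)² = 1/35, sgn -1
4πI² = N·(3j₀)²·(3jₘ)² = 9/35
I = +1·√(0.257143/4π) = 0.14304817

0.143048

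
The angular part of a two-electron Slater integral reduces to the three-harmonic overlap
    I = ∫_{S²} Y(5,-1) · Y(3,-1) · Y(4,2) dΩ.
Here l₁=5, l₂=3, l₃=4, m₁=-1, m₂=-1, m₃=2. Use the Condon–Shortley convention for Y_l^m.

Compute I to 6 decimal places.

0.106335

Checks pass: Σm=0; 12 even; l₃=4∈[2,8].
(2·5+1)(2·3+1)(2·4+1) = 693
Δ: 4! 6! 2! / 13! → 1/180180
sum: t=1:−1/576 t=2:+1/144 t=3:−1/576 = 1/288
3j²(5 3 4; 0 0 0) = Δ·Π!·Σ² = 20/1001  (sign +1)
sum: t=0:+1/34560 t=1:−1/720 t=2:+1/384 = 43/34560
3j²(5 3 4; -1 -1 2) = Δ·Π!·Σ² = 1849/180180  (sign +1)
combine: 4πI² = 693·20/1001·1849/180180 = 1849/13013
take √, sign +1: I = 0.10633465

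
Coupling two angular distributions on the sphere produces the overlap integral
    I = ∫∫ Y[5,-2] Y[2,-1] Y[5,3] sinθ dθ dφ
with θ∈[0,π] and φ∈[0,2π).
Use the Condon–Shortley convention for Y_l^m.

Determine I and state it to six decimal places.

m-sum 0 ✓  L=12 even ✓  3≤5≤7 ✓
Π(2lᵢ+1) = 11×5×11 = 605
triangle coeff Δ(5,2,5) = 1/38610
Σ_t [0,2]: t=0:+1/2880 t=1:−1/576 t=2:+1/2880 = -1/960
(3j)²=10/429 [(5 2 5; 0 0 0)], sign=+1
Σ_t [0,1]: t=0:+1/10080 t=1:−1/2880 = -1/4032
(3j)²=10/429 [(5 2 5; -2 -1 3)], sign=-1
⇒ 4πI² = 500/1521
I = (-1)√(500/1521/(4π)) = -0.16173926

-0.161739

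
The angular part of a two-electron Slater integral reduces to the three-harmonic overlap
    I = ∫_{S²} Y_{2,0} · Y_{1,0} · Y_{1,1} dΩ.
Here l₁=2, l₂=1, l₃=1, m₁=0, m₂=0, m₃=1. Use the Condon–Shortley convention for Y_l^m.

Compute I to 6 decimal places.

Σmᵢ = 1 ≠ 0, so the φ-integral vanishes; I = 0

0.000000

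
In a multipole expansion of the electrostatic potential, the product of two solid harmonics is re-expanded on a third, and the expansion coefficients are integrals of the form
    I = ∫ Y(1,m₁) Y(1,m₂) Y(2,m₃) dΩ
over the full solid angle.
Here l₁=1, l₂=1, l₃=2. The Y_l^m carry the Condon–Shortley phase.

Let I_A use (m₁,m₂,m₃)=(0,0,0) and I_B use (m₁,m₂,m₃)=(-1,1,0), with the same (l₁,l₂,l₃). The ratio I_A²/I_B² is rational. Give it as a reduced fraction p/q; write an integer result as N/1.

l's match ⇒ only the (l;m) 3-j factors differ between A and B.
A: triangle coeff Δ(1,1,2) = 1/30; Σ_t [0,0]: t=0:+1/1 = 1/1; (3j)²=2/15 [(1 1 2; 0 0 0)], sign=+1
B: triangle coeff Δ(1,1,2) = 1/30; Σ_t [0,0]: t=0:+1/4 = 1/4; (3j)²=1/30 [(1 1 2; -1 1 0)], sign=+1
I_A²/I_B² = (2/15)/(1/30) = 4/1

4/1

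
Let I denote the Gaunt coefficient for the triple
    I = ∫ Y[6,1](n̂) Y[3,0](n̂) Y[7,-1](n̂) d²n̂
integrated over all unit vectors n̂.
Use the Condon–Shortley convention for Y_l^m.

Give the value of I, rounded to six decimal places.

-0.127722

m-sum 0 ✓  L=16 even ✓  3≤7≤9 ✓
Π(2lᵢ+1) = 13×7×15 = 1365
triangle coeff Δ(6,3,7) = 1/2042040
Σ_t [0,2]: t=0:+1/207360 t=1:−1/57600 t=2:+1/207360 = -1/129600
(3j)²=168/12155 [(6 3 7; 0 0 0)], sign=+1
Σ_t [0,2]: t=0:+1/172800 t=1:−1/69120 t=2:+1/362880 = -43/7257600
(3j)²=1849/170170 [(6 3 7; 1 0 -1)], sign=-1
⇒ 4πI² = 465948/2272985
I = (-1)√(465948/2272985/(4π)) = -0.12772194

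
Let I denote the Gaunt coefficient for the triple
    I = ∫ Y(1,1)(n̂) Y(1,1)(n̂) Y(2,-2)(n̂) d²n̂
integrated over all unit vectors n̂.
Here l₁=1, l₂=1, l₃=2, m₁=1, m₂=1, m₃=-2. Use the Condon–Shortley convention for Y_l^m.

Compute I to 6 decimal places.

0.309019

Checks pass: Σm=0; 4 even; l₃=2∈[0,2].
(2·1+1)(2·1+1)(2·2+1) = 45
Δ: 0! 2! 2! / 5! → 1/30
sum: t=0:+1/1 = 1/1
3j²(1 1 2; 0 0 0) = Δ·Π!·Σ² = 2/15  (sign +1)
sum: t=0:+1/4 = 1/4
3j²(1 1 2; 1 1 -2) = Δ·Π!·Σ² = 1/5  (sign +1)
combine: 4πI² = 45·2/15·1/5 = 6/5
take √, sign +1: I = 0.30901936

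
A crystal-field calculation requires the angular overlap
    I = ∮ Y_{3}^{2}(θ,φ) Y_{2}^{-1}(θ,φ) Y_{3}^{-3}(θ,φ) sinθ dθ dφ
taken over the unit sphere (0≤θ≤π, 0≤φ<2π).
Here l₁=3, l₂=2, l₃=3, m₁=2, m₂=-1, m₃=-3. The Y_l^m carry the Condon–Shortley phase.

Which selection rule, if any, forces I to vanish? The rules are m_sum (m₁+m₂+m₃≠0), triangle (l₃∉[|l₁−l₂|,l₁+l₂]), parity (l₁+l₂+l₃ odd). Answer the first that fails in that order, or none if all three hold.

Σmᵢ = -2  ✗
l₃∈[|l₁−l₂|,l₁+l₂]=[1,5], have l₃=3
Σlᵢ = 8 ⇒ even

m_sum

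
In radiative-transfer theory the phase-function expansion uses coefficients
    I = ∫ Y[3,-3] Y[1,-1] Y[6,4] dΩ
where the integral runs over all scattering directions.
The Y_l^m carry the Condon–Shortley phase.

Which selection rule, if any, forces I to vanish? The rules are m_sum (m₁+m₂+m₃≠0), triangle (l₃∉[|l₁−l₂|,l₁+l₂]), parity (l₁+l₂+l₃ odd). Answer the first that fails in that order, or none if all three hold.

azimuthal sum: -3 − 1 + 4 = 0  ✓
2 ≤ 6 ≤ 4 (triangle on l)  ✗
L = 3 + 1 + 6 = 10 (even)

triangle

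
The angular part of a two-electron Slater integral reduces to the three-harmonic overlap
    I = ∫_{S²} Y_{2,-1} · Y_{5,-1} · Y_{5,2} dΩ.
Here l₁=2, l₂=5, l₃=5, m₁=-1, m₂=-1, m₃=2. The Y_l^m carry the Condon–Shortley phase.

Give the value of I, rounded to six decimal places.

0.104819

Checks pass: Σm=0; 12 even; l₃=5∈[3,7].
(2·2+1)(2·5+1)(2·5+1) = 605
Δ: 2! 2! 8! / 13! → 1/38610
sum: t=0:+1/2880 t=1:−1/576 t=2:+1/2880 = -1/960
3j²(2 5 5; 0 0 0) = Δ·Π!·Σ² = 10/429  (sign +1)
sum: t=1:−1/1440 t=2:+1/2880 = -1/2880
3j²(2 5 5; -1 -1 2) = Δ·Π!·Σ² = 7/715  (sign +1)
combine: 4πI² = 605·10/429·7/715 = 70/507
take √, sign +1: I = 0.10481902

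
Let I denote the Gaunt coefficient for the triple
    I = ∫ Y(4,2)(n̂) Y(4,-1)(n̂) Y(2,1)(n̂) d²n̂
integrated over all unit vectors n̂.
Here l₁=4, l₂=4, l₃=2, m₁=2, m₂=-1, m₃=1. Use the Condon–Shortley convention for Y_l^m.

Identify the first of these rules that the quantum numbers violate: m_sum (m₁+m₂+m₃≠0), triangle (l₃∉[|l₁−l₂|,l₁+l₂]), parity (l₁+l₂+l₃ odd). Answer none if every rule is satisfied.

m_sum

Σmᵢ = 2  ✗
l₃∈[|l₁−l₂|,l₁+l₂]=[0,8], have l₃=2
Σlᵢ = 10 ⇒ even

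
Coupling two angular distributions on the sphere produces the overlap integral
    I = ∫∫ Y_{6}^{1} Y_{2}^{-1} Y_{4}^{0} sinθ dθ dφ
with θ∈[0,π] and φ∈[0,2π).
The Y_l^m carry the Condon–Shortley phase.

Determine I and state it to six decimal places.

-0.210395

Rules hold: Σm=0, L=12 even, 4≤4≤8.
N = 13·5·9 = 585
Δ = 4!·8!·0!/13! = 1/6435
Racah Σ t=2..2: t=2:+1/2304 = 1/2304
⇒ 3j(6 2 4; 0 0 0)² = 5/143, sgn +1
Racah Σ t=1..1: t=1:−1/3456 = -1/3456
⇒ 3j(6 2 4; 1 -1 0)² = 35/1287, sgn -1
4πI² = N·(3j₀)²·(3jₘ)² = 875/1573
I = -1·√(0.556262/4π) = -0.21039467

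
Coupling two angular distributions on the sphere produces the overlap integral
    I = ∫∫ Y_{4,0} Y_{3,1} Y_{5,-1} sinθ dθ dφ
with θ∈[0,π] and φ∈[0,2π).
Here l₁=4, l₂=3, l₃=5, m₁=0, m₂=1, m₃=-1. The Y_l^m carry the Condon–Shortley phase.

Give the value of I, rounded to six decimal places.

-0.086020

m-sum 0 ✓  L=12 even ✓  1≤5≤7 ✓
Π(2lᵢ+1) = 9×7×11 = 693
triangle coeff Δ(4,3,5) = 1/180180
Σ_t [0,2]: t=0:+1/576 t=1:−1/144 t=2:+1/576 = -1/288
(3j)²=20/1001 [(4 3 5; 0 0 0)], sign=+1
Σ_t [0,2]: t=0:+1/2304 t=1:−1/216 t=2:+1/384 = -11/6912
(3j)²=11/1638 [(4 3 5; 0 1 -1)], sign=-1
⇒ 4πI² = 110/1183
I = (-1)√(110/1183/(4π)) = -0.08601992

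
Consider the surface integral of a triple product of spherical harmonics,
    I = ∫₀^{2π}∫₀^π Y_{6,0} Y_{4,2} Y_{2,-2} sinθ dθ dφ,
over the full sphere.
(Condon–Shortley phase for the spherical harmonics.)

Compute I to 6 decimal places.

0.061597

m-sum 0 ✓  L=12 even ✓  2≤2≤10 ✓
Π(2lᵢ+1) = 13×9×5 = 585
triangle coeff Δ(6,4,2) = 1/6435
Σ_t [4,4]: t=4:+1/2304 = 1/2304
(3j)²=5/143 [(6 4 2; 0 0 0)], sign=+1
Σ_t [6,6]: t=6:+1/34560 = 1/34560
(3j)²=1/429 [(6 4 2; 0 2 -2)], sign=+1
⇒ 4πI² = 75/1573
I = (+1)√(75/1573/(4π)) = 0.06159725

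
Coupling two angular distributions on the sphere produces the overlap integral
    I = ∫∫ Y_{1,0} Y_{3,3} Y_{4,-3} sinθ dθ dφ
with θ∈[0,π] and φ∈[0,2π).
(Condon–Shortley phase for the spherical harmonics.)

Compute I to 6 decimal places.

-0.162868

Checks pass: Σm=0; 8 even; l₃=4∈[2,4].
(2·1+1)(2·3+1)(2·4+1) = 189
Δ: 0! 2! 6! / 9! → 1/252
sum: t=0:+1/36 = 1/36
3j²(1 3 4; 0 0 0) = Δ·Π!·Σ² = 4/63  (sign +1)
sum: t=0:+1/720 = 1/720
3j²(1 3 4; 0 3 -3) = Δ·Π!·Σ² = 1/36  (sign -1)
combine: 4πI² = 189·4/63·1/36 = 1/3
take √, sign -1: I = -0.16286750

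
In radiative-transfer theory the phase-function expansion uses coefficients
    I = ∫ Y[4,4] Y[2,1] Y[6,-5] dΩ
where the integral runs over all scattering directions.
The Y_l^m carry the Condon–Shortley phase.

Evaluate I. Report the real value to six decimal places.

Rules hold: Σm=0, L=12 even, 2≤6≤6.
N = 9·5·13 = 585
Δ = 0!·8!·4!/13! = 1/6435
Racah Σ t=0..0: t=0:+1/2304 = 1/2304
⇒ 3j(4 2 6; 0 0 0)² = 5/143, sgn +1
Racah Σ t=0..0: t=0:+1/241920 = 1/241920
⇒ 3j(4 2 6; 4 1 -5)² = 1/39, sgn -1
4πI² = N·(3j₀)²·(3jₘ)² = 75/143
I = -1·√(0.524476/4π) = -0.20429497

-0.204295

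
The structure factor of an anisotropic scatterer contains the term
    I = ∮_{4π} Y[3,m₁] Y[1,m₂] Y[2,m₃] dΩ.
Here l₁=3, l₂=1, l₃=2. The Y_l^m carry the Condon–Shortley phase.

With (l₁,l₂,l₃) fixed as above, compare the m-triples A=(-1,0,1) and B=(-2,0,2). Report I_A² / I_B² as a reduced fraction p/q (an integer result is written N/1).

Shared (l₁,l₂,l₃)=(3,1,2): N and (l;000)² cancel in I_A²/I_B².
A: Δ = 2!·4!·0!/7! = 1/105; Racah Σ t=1..1: t=1:−1/6 = -1/6; ⇒ 3j(3 1 2; -1 0 1)² = 8/105, sgn +1
B: Δ = 2!·4!·0!/7! = 1/105; Racah Σ t=1..1: t=1:−1/24 = -1/24; ⇒ 3j(3 1 2; -2 0 2)² = 1/21, sgn -1
I_A²/I_B² = (8/105)/(1/21) = 8/5

8/5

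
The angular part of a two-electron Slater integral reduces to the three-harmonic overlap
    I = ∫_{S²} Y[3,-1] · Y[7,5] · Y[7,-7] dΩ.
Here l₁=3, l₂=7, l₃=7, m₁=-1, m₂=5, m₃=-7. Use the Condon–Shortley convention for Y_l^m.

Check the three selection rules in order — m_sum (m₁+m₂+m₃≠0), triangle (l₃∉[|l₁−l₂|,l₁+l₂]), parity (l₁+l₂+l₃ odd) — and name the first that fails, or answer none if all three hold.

m_sum

Σmᵢ = -3  ✗
l₃∈[|l₁−l₂|,l₁+l₂]=[4,10], have l₃=7
Σlᵢ = 17 ⇒ odd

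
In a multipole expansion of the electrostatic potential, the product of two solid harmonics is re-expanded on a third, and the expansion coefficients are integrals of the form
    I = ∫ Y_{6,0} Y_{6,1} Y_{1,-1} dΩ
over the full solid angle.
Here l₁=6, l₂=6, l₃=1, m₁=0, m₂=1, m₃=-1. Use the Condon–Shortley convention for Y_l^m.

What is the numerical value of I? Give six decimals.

l₁+l₂+l₃=13 is odd: 3j(l;000)=0 ⇒ I=0

0.000000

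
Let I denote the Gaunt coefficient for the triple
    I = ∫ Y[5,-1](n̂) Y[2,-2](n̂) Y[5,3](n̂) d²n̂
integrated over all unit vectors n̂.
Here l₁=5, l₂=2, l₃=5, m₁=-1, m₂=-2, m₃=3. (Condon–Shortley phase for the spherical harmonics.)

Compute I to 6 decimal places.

Rules hold: Σm=0, L=12 even, 3≤5≤7.
N = 11·5·11 = 605
Δ = 2!·8!·2!/13! = 1/38610
Racah Σ t=0..2: t=0:+1/2880 t=1:−1/576 t=2:+1/2880 = -1/960
⇒ 3j(5 2 5; 0 0 0)² = 10/429, sgn +1
Racah Σ t=0..0: t=0:+1/5760 = 1/5760
⇒ 3j(5 2 5; -1 -2 3)² = 56/2145, sgn +1
4πI² = N·(3j₀)²·(3jₘ)² = 560/1521
I = +1·√(0.368179/4π) = 0.17116875

0.171169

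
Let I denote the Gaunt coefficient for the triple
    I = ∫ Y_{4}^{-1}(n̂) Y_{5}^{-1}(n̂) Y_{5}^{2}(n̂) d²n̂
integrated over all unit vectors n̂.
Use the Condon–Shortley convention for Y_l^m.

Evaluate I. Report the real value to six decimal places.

0.128377

m-sum 0 ✓  L=14 even ✓  1≤5≤9 ✓
Π(2lᵢ+1) = 9×11×11 = 1089
triangle coeff Δ(4,5,5) = 1/3153150
Σ_t [0,4]: t=0:+1/69120 t=1:−1/1728 t=2:+1/576 t=3:−1/1728 t=4:+1/69120 = 7/11520
(3j)²=2/143 [(4 5 5; 0 0 0)], sign=-1
Σ_t [1,4]: t=1:−1/5184 t=2:+1/1152 t=3:−1/2880 t=4:+1/103680 = 7/20736
(3j)²=35/2574 [(4 5 5; -1 -1 2)], sign=-1
⇒ 4πI² = 35/169
I = (+1)√(35/169/(4π)) = 0.12837656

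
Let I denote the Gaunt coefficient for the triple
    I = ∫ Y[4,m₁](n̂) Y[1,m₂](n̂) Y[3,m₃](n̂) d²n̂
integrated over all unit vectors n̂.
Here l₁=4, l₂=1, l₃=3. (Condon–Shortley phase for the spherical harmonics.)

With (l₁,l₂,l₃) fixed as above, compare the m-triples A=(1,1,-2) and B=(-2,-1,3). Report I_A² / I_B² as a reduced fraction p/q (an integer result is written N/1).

3/1

Same 4,1,3: normalisation and zero-m 3j drop out of the ratio.
A: Δ: 2! 6! 0! / 9! → 1/252; sum: t=2:+1/240 = 1/240; 3j²(4 1 3; 1 1 -2) = Δ·Π!·Σ² = 1/84  (sign -1)
B: Δ: 2! 6! 0! / 9! → 1/252; sum: t=0:+1/1440 = 1/1440; 3j²(4 1 3; -2 -1 3) = Δ·Π!·Σ² = 1/252  (sign +1)
I_A²/I_B² = (1/84)/(1/252) = 3/1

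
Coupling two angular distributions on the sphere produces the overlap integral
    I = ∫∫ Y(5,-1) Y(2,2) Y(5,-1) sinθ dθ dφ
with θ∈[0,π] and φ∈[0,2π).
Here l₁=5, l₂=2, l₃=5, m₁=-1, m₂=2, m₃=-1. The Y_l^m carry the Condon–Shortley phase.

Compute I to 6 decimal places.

0.198089

m-sum 0 ✓  L=12 even ✓  3≤5≤7 ✓
Π(2lᵢ+1) = 11×5×11 = 605
triangle coeff Δ(5,2,5) = 1/38610
Σ_t [0,2]: t=0:+1/2880 t=1:−1/576 t=2:+1/2880 = -1/960
(3j)²=10/429 [(5 2 5; 0 0 0)], sign=+1
Σ_t [2,2]: t=2:+1/2304 = 1/2304
(3j)²=5/143 [(5 2 5; -1 2 -1)], sign=+1
⇒ 4πI² = 250/507
I = (+1)√(250/507/(4π)) = 0.19808933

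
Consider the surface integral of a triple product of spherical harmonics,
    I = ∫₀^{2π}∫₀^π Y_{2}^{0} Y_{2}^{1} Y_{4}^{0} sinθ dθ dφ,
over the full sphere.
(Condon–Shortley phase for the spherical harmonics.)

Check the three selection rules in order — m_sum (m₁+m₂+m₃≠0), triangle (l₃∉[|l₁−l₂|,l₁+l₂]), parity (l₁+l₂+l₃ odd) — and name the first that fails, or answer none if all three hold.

Σmᵢ = 1  ✗
l₃∈[|l₁−l₂|,l₁+l₂]=[0,4], have l₃=4
Σlᵢ = 8 ⇒ even

m_sum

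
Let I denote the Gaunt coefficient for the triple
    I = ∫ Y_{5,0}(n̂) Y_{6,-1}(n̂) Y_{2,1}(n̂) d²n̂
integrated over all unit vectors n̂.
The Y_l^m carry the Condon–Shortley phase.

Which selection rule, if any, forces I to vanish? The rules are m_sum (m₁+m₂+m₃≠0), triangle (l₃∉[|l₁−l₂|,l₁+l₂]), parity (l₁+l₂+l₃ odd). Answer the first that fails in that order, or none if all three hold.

parity

Σmᵢ = 0  ✓
l₃∈[|l₁−l₂|,l₁+l₂]=[1,11], have l₃=2  ✓
Σlᵢ = 13 ⇒ odd  ✗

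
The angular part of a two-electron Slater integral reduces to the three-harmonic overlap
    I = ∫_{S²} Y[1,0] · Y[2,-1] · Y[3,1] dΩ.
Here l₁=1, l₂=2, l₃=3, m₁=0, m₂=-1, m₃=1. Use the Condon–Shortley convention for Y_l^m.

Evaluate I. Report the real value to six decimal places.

-0.233597

Checks pass: Σm=0; 6 even; l₃=3∈[1,3].
(2·1+1)(2·2+1)(2·3+1) = 105
Δ: 0! 2! 4! / 7! → 1/105
sum: t=0:+1/4 = 1/4
3j²(1 2 3; 0 0 0) = Δ·Π!·Σ² = 3/35  (sign -1)
sum: t=0:+1/6 = 1/6
3j²(1 2 3; 0 -1 1) = Δ·Π!·Σ² = 8/105  (sign +1)
combine: 4πI² = 105·3/35·8/105 = 24/35
take √, sign -1: I = -0.23359668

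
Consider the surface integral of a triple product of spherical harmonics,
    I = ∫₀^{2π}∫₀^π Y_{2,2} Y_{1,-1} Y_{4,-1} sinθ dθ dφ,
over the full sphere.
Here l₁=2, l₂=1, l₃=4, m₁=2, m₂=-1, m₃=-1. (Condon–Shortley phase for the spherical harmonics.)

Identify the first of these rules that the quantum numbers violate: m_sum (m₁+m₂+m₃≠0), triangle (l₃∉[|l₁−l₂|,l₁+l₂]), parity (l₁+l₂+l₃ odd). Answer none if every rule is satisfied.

azimuthal sum: 2 − 1 − 1 = 0  ✓
1 ≤ 4 ≤ 3 (triangle on l)  ✗
L = 2 + 1 + 4 = 7 (odd)

triangle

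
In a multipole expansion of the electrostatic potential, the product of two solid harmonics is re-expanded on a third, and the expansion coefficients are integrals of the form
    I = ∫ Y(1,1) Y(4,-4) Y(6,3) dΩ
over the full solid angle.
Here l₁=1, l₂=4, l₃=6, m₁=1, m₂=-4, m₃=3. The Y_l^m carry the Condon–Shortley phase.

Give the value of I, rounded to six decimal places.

0.000000

triangle: need 3≤l₃≤5, have 6; I=0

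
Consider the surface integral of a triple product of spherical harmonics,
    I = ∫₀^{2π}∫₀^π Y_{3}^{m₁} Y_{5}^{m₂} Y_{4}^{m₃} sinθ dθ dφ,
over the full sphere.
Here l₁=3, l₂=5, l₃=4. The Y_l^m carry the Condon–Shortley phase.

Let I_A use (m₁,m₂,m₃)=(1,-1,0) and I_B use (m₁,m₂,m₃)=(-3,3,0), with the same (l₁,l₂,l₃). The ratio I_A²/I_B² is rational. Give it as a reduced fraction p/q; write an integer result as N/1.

121/630

l's match ⇒ only the (l;m) 3-j factors differ between A and B.
A: triangle coeff Δ(3,5,4) = 1/180180; Σ_t [0,2]: t=0:+1/2304 t=1:−1/216 t=2:+1/384 = -11/6912; (3j)²=11/1638 [(3 5 4; 1 -1 0)], sign=-1
B: triangle coeff Δ(3,5,4) = 1/180180; Σ_t [4,4]: t=4:+1/2304 = 1/2304; (3j)²=5/143 [(3 5 4; -3 3 0)], sign=+1
I_A²/I_B² = (11/1638)/(5/143) = 121/630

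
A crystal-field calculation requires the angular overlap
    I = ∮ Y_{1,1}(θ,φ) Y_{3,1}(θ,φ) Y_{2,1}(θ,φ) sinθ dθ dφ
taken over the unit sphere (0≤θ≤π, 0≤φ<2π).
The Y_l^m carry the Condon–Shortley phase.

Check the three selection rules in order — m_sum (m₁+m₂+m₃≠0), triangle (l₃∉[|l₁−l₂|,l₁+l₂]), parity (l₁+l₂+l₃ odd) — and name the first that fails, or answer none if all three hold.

azimuthal sum: 1 + 1 + 1 = 3  ✗
2 ≤ 2 ≤ 4 (triangle on l)
L = 1 + 3 + 2 = 6 (even)

m_sum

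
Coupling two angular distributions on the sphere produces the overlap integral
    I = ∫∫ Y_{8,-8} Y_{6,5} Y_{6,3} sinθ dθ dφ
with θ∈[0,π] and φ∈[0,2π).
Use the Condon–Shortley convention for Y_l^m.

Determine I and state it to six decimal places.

m-sum 0 ✓  L=20 even ✓  2≤6≤14 ✓
Π(2lᵢ+1) = 17×13×13 = 2873
triangle coeff Δ(8,6,6) = 1/1309458150
Σ_t [2,6]: t=2:+1/49766400 t=3:−1/3110400 t=4:+1/1327104 t=5:−1/3110400 t=6:+1/49766400 = 1/6635520
(3j)²=350/46189 [(8 6 6; 0 0 0)], sign=+1
Σ_t [8,8]: t=8:+1/9754214400 = 1/9754214400
(3j)²=33/2261 [(8 6 6; -8 5 3)], sign=-1
⇒ 4πI² = 1950/6137
I = (-1)√(1950/6137/(4π)) = -0.15901362

-0.159014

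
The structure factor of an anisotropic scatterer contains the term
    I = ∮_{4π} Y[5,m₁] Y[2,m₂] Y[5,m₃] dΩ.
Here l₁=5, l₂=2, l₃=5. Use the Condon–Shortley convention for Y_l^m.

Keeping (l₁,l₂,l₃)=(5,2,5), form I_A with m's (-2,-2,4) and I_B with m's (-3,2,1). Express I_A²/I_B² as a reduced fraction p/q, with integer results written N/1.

9/14

Same 5,2,5: normalisation and zero-m 3j drop out of the ratio.
A: Δ: 2! 8! 2! / 13! → 1/38610; sum: t=0:+1/20160 = 1/20160; 3j²(5 2 5; -2 -2 4) = Δ·Π!·Σ² = 12/715  (sign -1)
B: Δ: 2! 8! 2! / 13! → 1/38610; sum: t=2:+1/5760 = 1/5760; 3j²(5 2 5; -3 2 1) = Δ·Π!·Σ² = 56/2145  (sign +1)
I_A²/I_B² = (12/715)/(56/2145) = 9/14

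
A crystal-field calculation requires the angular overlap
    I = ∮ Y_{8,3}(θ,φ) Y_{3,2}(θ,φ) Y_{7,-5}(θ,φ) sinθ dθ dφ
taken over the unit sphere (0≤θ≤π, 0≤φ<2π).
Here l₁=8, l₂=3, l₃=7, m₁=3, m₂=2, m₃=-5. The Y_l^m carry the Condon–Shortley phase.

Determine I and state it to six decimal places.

0.139051

Checks pass: Σm=0; 18 even; l₃=7∈[5,11].
(2·8+1)(2·3+1)(2·7+1) = 1785
Δ: 4! 12! 2! / 19! → 1/5290740
sum: t=1:−1/7257600 t=2:+1/2073600 t=3:−1/7257600 = 1/4838400
3j²(8 3 7; 0 0 0) = Δ·Π!·Σ² = 252/20995  (sign -1)
sum: t=3:−1/87091200 t=4:+1/958003200 = -1/95800320
3j²(8 3 7; 3 2 -5) = Δ·Π!·Σ² = 1000/88179  (sign -1)
combine: 4πI² = 1785·252/20995·1000/88179 = 252000/1037153
take √, sign +1: I = 0.13905094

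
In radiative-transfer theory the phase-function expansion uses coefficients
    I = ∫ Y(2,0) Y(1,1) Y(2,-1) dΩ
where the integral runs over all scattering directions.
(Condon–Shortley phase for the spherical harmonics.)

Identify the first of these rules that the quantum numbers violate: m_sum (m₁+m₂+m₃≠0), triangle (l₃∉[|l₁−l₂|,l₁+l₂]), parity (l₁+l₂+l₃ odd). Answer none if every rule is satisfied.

parity

Σmᵢ = 0  ✓
l₃∈[|l₁−l₂|,l₁+l₂]=[1,3], have l₃=2  ✓
Σlᵢ = 5 ⇒ odd  ✗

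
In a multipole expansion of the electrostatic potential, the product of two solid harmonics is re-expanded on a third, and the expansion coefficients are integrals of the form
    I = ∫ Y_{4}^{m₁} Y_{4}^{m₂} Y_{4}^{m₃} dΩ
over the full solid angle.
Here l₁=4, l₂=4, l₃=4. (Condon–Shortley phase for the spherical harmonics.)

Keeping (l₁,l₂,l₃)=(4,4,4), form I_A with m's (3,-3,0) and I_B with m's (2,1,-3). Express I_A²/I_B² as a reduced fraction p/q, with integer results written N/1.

l's match ⇒ only the (l;m) 3-j factors differ between A and B.
A: triangle coeff Δ(4,4,4) = 1/450450; Σ_t [0,1]: t=0:+1/864 t=1:−1/3456 = 1/1152; (3j)²=7/286 [(4 4 4; 3 -3 0)], sign=+1
B: triangle coeff Δ(4,4,4) = 1/450450; Σ_t [1,2]: t=1:−1/864 t=2:+1/576 = 1/1728; (3j)²=5/1287 [(4 4 4; 2 1 -3)], sign=-1
I_A²/I_B² = (7/286)/(5/1287) = 63/10

63/10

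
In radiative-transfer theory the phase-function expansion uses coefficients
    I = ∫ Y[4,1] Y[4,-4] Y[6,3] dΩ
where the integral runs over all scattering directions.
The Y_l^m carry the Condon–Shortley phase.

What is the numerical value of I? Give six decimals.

0.155830

Checks pass: Σm=0; 14 even; l₃=6∈[0,8].
(2·4+1)(2·4+1)(2·6+1) = 1053
Δ: 2! 6! 6! / 15! → 1/1261260
sum: t=0:+1/4608 t=1:−1/1296 t=2:+1/4608 = -7/20736
3j²(4 4 6; 0 0 0) = Δ·Π!·Σ² = 20/1287  (sign -1)
sum: t=0:+1/51840 = 1/51840
3j²(4 4 6; 1 -4 3) = Δ·Π!·Σ² = 8/429  (sign -1)
combine: 4πI² = 1053·20/1287·8/429 = 480/1573
take √, sign +1: I = 0.15583009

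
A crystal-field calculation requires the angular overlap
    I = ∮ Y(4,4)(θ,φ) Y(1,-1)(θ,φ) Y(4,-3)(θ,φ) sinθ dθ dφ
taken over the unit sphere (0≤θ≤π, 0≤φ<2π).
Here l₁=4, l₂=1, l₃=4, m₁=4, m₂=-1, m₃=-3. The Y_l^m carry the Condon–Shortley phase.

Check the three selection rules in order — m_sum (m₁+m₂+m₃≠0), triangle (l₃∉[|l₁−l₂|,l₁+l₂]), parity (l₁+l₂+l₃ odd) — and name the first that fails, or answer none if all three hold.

m₁+m₂+m₃ = 4 − 1 − 3 = 0  ✓
triangle: |4−1|=3 ≤ l₃=4 ≤ 4+1=5  ✓
parity: l₁+l₂+l₃ = 9 is odd  ✗

parity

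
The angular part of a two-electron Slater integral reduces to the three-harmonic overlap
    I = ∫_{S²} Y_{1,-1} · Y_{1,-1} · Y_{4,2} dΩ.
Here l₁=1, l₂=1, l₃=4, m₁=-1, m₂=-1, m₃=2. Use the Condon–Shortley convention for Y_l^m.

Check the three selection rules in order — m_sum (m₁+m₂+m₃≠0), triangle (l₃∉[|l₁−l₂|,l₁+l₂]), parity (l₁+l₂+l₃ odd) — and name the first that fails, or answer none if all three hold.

m₁+m₂+m₃ = -1 − 1 + 2 = 0  ✓
triangle: |1−1|=0 ≤ l₃=4 ≤ 1+1=2  ✗
parity: l₁+l₂+l₃ = 6 is even

triangle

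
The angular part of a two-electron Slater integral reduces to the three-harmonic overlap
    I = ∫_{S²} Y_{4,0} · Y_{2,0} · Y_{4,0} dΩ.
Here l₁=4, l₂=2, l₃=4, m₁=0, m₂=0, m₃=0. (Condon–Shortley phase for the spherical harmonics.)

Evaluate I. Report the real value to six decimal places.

Checks pass: Σm=0; 10 even; l₃=4∈[2,6].
(2·4+1)(2·2+1)(2·4+1) = 405
Δ: 2! 6! 2! / 11! → 1/13860
sum: t=0:+1/192 t=1:−1/36 t=2:+1/192 = -5/288
3j²(4 2 4; 0 0 0) = Δ·Π!·Σ² = 20/693  (sign -1)
(m-triple is (0,0,0) — same symbol as above.)
combine: 4πI² = 405·20/693·20/693 = 2000/5929
take √, sign +1: I = 0.16383977

0.163840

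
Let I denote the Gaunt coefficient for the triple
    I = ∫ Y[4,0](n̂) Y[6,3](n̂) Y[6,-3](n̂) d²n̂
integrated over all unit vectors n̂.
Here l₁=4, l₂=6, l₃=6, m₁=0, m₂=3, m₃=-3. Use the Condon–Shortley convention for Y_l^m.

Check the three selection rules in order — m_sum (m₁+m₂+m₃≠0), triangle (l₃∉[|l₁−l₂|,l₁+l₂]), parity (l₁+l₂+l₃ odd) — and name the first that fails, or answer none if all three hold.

none

m₁+m₂+m₃ = 0 + 3 − 3 = 0  ✓
triangle: |4−6|=2 ≤ l₃=6 ≤ 4+6=10  ✓
parity: l₁+l₂+l₃ = 16 is even  ✓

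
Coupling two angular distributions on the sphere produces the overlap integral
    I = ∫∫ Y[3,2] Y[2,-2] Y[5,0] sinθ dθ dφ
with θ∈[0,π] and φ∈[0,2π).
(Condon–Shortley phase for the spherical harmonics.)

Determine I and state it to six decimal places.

Checks pass: Σm=0; 10 even; l₃=5∈[1,5].
(2·3+1)(2·2+1)(2·5+1) = 385
Δ: 0! 6! 4! / 11! → 1/2310
sum: t=0:+1/144 = 1/144
3j²(3 2 5; 0 0 0) = Δ·Π!·Σ² = 10/231  (sign -1)
sum: t=0:+1/2880 = 1/2880
3j²(3 2 5; 2 -2 0) = Δ·Π!·Σ² = 1/462  (sign -1)
combine: 4πI² = 385·10/231·1/462 = 25/693
take √, sign +1: I = 0.05357948

0.053579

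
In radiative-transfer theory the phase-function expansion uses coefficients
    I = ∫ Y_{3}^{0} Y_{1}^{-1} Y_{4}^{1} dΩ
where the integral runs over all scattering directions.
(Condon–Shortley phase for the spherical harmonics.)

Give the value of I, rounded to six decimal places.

Rules hold: Σm=0, L=8 even, 2≤4≤4.
N = 7·3·9 = 189
Δ = 0!·6!·2!/9! = 1/252
Racah Σ t=0..0: t=0:+1/36 = 1/36
⇒ 3j(3 1 4; 0 0 0)² = 4/63, sgn +1
Racah Σ t=0..0: t=0:+1/72 = 1/72
⇒ 3j(3 1 4; 0 -1 1)² = 5/126, sgn -1
4πI² = N·(3j₀)²·(3jₘ)² = 10/21
I = -1·√(0.47619/4π) = -0.19466390

-0.194664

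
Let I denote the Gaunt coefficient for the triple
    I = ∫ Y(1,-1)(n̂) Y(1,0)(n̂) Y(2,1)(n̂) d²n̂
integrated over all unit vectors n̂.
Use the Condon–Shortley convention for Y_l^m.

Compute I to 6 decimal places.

-0.218510

m-sum 0 ✓  L=4 even ✓  0≤2≤2 ✓
Π(2lᵢ+1) = 3×3×5 = 45
triangle coeff Δ(1,1,2) = 1/30
Σ_t [0,0]: t=0:+1/1 = 1/1
(3j)²=2/15 [(1 1 2; 0 0 0)], sign=+1
Σ_t [0,0]: t=0:+1/2 = 1/2
(3j)²=1/10 [(1 1 2; -1 0 1)], sign=-1
⇒ 4πI² = 3/5
I = (-1)√(3/5/(4π)) = -0.21850969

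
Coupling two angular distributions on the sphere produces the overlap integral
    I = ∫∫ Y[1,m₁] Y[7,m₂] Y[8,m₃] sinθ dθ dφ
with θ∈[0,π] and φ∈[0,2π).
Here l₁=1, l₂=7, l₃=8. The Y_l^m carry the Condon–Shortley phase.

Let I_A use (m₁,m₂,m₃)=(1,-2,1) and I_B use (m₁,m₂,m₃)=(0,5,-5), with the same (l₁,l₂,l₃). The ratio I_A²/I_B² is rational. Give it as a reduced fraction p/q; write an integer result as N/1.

Shared (l₁,l₂,l₃)=(1,7,8): N and (l;000)² cancel in I_A²/I_B².
A: Δ = 0!·2!·14!/17! = 1/2040; Racah Σ t=0..0: t=0:+1/87091200 = 1/87091200; ⇒ 3j(1 7 8; 1 -2 1)² = 7/680, sgn -1
B: Δ = 0!·2!·14!/17! = 1/2040; Racah Σ t=0..0: t=0:+1/958003200 = 1/958003200; ⇒ 3j(1 7 8; 0 5 -5)² = 13/680, sgn -1
I_A²/I_B² = (7/680)/(13/680) = 7/13

7/13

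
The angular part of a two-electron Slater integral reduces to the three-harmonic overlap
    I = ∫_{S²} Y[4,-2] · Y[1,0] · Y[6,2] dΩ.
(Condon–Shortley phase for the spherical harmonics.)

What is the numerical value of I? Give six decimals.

triangle: need 3≤l₃≤5, have 6; I=0

0.000000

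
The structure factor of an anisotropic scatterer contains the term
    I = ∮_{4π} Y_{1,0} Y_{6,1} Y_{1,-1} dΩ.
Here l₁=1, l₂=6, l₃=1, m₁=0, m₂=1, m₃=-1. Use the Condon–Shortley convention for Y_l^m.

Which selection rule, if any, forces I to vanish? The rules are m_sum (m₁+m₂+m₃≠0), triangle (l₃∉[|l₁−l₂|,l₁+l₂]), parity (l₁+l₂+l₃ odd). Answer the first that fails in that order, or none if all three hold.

m₁+m₂+m₃ = 0 + 1 − 1 = 0  ✓
triangle: |1−6|=5 ≤ l₃=1 ≤ 1+6=7  ✗
parity: l₁+l₂+l₃ = 8 is even

triangle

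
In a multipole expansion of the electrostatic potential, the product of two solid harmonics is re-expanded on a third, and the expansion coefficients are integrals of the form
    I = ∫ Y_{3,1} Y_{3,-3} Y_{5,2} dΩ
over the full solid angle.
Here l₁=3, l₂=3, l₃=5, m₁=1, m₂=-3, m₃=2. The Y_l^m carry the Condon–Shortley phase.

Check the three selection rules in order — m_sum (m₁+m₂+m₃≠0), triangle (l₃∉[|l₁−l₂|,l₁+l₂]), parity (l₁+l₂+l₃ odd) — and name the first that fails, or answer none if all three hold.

m₁+m₂+m₃ = 1 − 3 + 2 = 0  ✓
triangle: |3−3|=0 ≤ l₃=5 ≤ 3+3=6  ✓
parity: l₁+l₂+l₃ = 11 is odd  ✗

parity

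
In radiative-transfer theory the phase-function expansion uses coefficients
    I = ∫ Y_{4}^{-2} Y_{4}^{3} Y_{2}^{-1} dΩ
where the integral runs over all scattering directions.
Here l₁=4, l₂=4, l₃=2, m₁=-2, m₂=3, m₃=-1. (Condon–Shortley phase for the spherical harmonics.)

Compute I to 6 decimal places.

-0.187702

m-sum 0 ✓  L=10 even ✓  0≤2≤8 ✓
Π(2lᵢ+1) = 9×9×5 = 405
triangle coeff Δ(4,4,2) = 1/13860
Σ_t [2,4]: t=2:+1/192 t=3:−1/36 t=4:+1/192 = -5/288
(3j)²=20/693 [(4 4 2; 0 0 0)], sign=-1
Σ_t [5,6]: t=5:−1/240 t=6:+1/1440 = -1/288
(3j)²=5/132 [(4 4 2; -2 3 -1)], sign=+1
⇒ 4πI² = 375/847
I = (-1)√(375/847/(4π)) = -0.18770204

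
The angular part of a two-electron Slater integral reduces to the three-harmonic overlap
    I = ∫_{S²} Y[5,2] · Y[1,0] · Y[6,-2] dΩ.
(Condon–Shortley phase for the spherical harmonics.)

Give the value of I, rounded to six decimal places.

0.231133

Checks pass: Σm=0; 12 even; l₃=6∈[4,6].
(2·5+1)(2·1+1)(2·6+1) = 429
Δ: 0! 10! 2! / 13! → 1/858
sum: t=0:+1/14400 = 1/14400
3j²(5 1 6; 0 0 0) = Δ·Π!·Σ² = 6/143  (sign +1)
sum: t=0:+1/30240 = 1/30240
3j²(5 1 6; 2 0 -2) = Δ·Π!·Σ² = 16/429  (sign +1)
combine: 4πI² = 429·6/143·16/429 = 96/143
take √, sign +1: I = 0.23113338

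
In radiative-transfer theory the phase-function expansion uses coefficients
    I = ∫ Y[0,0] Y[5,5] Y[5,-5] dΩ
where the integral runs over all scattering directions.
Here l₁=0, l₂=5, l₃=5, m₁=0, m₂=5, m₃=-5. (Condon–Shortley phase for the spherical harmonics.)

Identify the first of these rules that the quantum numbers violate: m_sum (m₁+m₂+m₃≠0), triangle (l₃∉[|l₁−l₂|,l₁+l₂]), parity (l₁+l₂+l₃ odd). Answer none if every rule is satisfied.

none

Σmᵢ = 0  ✓
l₃∈[|l₁−l₂|,l₁+l₂]=[5,5], have l₃=5  ✓
Σlᵢ = 10 ⇒ even  ✓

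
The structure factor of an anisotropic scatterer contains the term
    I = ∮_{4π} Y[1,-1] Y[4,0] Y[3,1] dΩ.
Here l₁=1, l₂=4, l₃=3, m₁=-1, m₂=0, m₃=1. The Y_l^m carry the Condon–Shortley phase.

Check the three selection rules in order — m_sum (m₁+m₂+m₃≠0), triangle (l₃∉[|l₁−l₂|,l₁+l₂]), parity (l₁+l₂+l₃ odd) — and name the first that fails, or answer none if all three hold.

none

Σmᵢ = 0  ✓
l₃∈[|l₁−l₂|,l₁+l₂]=[3,5], have l₃=3  ✓
Σlᵢ = 8 ⇒ even  ✓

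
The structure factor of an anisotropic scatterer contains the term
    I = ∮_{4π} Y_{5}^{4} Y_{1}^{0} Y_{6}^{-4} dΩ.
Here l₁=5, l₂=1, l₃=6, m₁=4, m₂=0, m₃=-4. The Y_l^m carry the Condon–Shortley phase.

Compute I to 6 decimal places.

0.182727

Rules hold: Σm=0, L=12 even, 4≤6≤6.
N = 11·3·13 = 429
Δ = 0!·10!·2!/13! = 1/858
Racah Σ t=0..0: t=0:+1/14400 = 1/14400
⇒ 3j(5 1 6; 0 0 0)² = 6/143, sgn +1
Racah Σ t=0..0: t=0:+1/362880 = 1/362880
⇒ 3j(5 1 6; 4 0 -4)² = 10/429, sgn +1
4πI² = N·(3j₀)²·(3jₘ)² = 60/143
I = +1·√(0.41958/4π) = 0.18272698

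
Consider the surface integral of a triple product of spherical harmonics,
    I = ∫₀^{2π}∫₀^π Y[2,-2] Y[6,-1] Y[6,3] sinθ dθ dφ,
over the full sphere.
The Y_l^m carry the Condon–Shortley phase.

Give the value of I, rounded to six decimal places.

Rules hold: Σm=0, L=14 even, 4≤6≤8.
N = 5·13·13 = 845
Δ = 2!·2!·10!/15! = 1/90090
Racah Σ t=0..2: t=0:+1/69120 t=1:−1/14400 t=2:+1/69120 = -7/172800
⇒ 3j(2 6 6; 0 0 0)² = 14/715, sgn -1
Racah Σ t=2..2: t=2:+1/120960 = 1/120960
⇒ 3j(2 6 6; -2 -1 3)² = 24/1001, sgn -1
4πI² = N·(3j₀)²·(3jₘ)² = 48/121
I = +1·√(0.396694/4π) = 0.17767364

0.177674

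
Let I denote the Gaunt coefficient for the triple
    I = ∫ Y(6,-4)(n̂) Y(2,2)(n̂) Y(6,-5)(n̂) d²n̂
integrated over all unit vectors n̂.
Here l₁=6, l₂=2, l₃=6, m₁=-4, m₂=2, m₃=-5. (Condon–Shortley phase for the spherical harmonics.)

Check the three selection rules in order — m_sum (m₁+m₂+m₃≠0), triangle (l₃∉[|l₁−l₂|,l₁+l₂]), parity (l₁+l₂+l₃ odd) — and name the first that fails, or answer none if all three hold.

m₁+m₂+m₃ = -4 + 2 − 5 = -7  ✗
triangle: |6−2|=4 ≤ l₃=6 ≤ 6+2=8
parity: l₁+l₂+l₃ = 14 is even

m_sum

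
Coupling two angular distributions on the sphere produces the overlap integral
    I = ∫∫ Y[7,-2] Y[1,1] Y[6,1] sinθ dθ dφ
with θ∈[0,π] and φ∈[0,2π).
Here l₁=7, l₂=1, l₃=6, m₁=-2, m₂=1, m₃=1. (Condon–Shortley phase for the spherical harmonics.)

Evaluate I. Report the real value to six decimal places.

Rules hold: Σm=0, L=14 even, 6≤6≤8.
N = 15·3·13 = 585
Δ = 2!·12!·0!/15! = 1/1365
Racah Σ t=1..1: t=1:−1/518400 = -1/518400
⇒ 3j(7 1 6; 0 0 0)² = 7/195, sgn -1
Racah Σ t=2..2: t=2:+1/1209600 = 1/1209600
⇒ 3j(7 1 6; -2 1 1)² = 12/455, sgn -1
4πI² = N·(3j₀)²·(3jₘ)² = 36/65
I = +1·√(0.553846/4π) = 0.20993732

0.209937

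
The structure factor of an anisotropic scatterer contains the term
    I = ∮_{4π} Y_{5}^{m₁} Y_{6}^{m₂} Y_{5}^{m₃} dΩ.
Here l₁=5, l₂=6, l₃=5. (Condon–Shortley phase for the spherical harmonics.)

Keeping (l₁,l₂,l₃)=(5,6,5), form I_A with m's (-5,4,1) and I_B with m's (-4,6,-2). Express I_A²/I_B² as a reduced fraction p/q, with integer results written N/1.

375/308

Same 5,6,5: normalisation and zero-m 3j drop out of the ratio.
A: Δ: 6! 4! 6! / 17! → 1/28588560; sum: t=6:+1/829440 = 1/829440; 3j²(5 6 5; -5 4 1) = Δ·Π!·Σ² = 225/9724  (sign +1)
B: Δ: 6! 4! 6! / 17! → 1/28588560; sum: t=6:+1/3110400 = 1/3110400; 3j²(5 6 5; -4 6 -2) = Δ·Π!·Σ² = 21/1105  (sign -1)
I_A²/I_B² = (225/9724)/(21/1105) = 375/308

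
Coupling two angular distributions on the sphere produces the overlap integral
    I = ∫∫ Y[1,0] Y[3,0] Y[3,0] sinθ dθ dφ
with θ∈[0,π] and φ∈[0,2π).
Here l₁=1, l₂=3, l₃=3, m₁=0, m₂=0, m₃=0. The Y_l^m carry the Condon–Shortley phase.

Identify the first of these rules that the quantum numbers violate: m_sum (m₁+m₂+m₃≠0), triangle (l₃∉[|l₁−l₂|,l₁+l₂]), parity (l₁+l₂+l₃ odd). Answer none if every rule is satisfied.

Σmᵢ = 0  ✓
l₃∈[|l₁−l₂|,l₁+l₂]=[2,4], have l₃=3  ✓
Σlᵢ = 7 ⇒ odd  ✗

parity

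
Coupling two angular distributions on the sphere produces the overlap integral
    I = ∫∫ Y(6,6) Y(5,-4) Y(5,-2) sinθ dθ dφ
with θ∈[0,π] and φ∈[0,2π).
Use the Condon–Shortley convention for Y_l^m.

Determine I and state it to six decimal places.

-0.161540

Rules hold: Σm=0, L=16 even, 1≤5≤11.
N = 13·11·11 = 1573
Δ = 6!·6!·4!/17! = 1/28588560
Racah Σ t=1..5: t=1:−1/345600 t=2:+1/13824 t=3:−1/5184 t=4:+1/13824 t=5:−1/345600 = -7/129600
⇒ 3j(6 5 5; 0 0 0)² = 80/7293, sgn +1
Racah Σ t=0..0: t=0:+1/3110400 = 1/3110400
⇒ 3j(6 5 5; 6 -4 -2)² = 21/1105, sgn -1
4πI² = N·(3j₀)²·(3jₘ)² = 1232/3757
I = -1·√(0.327921/4π) = -0.16153991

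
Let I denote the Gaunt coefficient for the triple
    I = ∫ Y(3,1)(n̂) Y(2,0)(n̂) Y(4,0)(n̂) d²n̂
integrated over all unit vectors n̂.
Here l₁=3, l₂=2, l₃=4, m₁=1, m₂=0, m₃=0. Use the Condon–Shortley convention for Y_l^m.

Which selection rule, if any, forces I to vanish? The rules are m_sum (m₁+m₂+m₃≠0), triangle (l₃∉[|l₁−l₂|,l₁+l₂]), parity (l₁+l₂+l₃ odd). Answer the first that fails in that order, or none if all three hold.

m_sum

m₁+m₂+m₃ = 1 + 0 + 0 = 1  ✗
triangle: |3−2|=1 ≤ l₃=4 ≤ 3+2=5
parity: l₁+l₂+l₃ = 9 is odd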